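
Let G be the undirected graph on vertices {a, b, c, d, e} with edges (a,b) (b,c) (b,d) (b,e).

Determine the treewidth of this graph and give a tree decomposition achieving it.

Treewidth 1.
One optimal decomposition is:
Bags: B1 = {b, c}  B2 = {b, e}  B3 = {b, d}  B4 = {a, b}
Tree: B1–B2, B1–B3, B3–B4

Each bag holds 2 vertices, so the decomposition has width 1, which upper-bounds the treewidth. G has an edge, so its treewidth is at least 1. Therefore the treewidth is 1.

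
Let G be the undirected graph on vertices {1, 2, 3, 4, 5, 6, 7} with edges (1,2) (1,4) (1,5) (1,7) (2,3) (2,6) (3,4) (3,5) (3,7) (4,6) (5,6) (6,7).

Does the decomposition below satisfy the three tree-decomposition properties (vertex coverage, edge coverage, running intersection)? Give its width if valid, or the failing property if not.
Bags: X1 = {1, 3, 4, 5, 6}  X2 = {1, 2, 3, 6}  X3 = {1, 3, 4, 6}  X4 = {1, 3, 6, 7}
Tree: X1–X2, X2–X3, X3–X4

No — bags containing vertex 4 are not connected in the tree.

A tree decomposition must satisfy three properties: every vertex lies in some bag; for every edge, both endpoints lie together in some bag; and for every vertex, the bags containing it form a connected subtree. Here bags containing vertex 4 are not connected in the tree, so the decomposition is invalid.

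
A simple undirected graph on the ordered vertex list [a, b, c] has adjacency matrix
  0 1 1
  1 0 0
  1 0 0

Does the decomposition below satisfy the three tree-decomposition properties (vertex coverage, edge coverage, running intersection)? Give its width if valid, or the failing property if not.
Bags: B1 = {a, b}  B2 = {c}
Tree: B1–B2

A tree decomposition must satisfy three properties: every vertex lies in some bag; for every edge, both endpoints lie together in some bag; and for every vertex, the bags containing it form a connected subtree. Here edge (a,c) lies in no bag, so the decomposition is invalid.

No — edge (a,c) lies in no bag.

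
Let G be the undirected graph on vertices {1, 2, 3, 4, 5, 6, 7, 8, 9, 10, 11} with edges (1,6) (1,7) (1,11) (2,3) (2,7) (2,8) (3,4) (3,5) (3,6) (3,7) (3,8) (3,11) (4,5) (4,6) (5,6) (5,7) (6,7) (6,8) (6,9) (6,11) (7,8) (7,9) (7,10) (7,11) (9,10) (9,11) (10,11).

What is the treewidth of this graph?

3

A width-3 tree decomposition is:
Bags: B1 = {3, 6, 7, 11}  B2 = {3, 5, 6, 7}  B3 = {6, 7, 9, 11}  B4 = {3, 4, 5, 6}  B5 = {3, 6, 7, 8}  B6 = {1, 6, 7, 11}  B7 = {7, 9, 10, 11}  B8 = {2, 3, 7, 8}
Tree: B1–B2, B1–B3, B2–B4, B1–B5, B1–B6, B3–B7, B5–B8
Each bag holds 4 vertices, so the decomposition has width 3, which upper-bounds the treewidth. For the lower bound, the 4 vertices {3, 4, 5, 6} are pairwise adjacent, and any tree decomposition puts a clique entirely inside one bag — forcing width ≥ 3. The upper and lower bounds meet at 3, so that is the treewidth.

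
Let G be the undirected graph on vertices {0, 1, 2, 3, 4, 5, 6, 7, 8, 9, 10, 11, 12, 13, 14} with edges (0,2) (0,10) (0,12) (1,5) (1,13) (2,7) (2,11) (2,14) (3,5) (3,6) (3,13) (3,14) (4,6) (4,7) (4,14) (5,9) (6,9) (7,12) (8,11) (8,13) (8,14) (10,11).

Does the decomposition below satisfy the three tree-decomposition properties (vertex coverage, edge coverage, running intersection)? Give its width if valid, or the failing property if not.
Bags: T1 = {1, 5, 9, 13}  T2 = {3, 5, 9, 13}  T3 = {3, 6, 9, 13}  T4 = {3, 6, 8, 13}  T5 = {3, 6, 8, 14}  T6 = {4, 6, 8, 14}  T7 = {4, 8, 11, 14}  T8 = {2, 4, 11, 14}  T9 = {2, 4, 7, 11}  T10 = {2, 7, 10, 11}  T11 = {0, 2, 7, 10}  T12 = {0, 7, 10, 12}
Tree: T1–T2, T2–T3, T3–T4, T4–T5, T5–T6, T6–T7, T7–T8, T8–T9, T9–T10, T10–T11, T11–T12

Checking the three conditions: (i) the bags cover all of {0, 1, 2, 3, 4, 5, 6, 7, 8, 9, 10, 11, 12, 13, 14}; (ii) for each edge, some bag contains both endpoints; (iii) the bags containing any fixed vertex form a subtree. All hold, so the decomposition is valid with width 4 − 1 = 3.

Yes; width 3.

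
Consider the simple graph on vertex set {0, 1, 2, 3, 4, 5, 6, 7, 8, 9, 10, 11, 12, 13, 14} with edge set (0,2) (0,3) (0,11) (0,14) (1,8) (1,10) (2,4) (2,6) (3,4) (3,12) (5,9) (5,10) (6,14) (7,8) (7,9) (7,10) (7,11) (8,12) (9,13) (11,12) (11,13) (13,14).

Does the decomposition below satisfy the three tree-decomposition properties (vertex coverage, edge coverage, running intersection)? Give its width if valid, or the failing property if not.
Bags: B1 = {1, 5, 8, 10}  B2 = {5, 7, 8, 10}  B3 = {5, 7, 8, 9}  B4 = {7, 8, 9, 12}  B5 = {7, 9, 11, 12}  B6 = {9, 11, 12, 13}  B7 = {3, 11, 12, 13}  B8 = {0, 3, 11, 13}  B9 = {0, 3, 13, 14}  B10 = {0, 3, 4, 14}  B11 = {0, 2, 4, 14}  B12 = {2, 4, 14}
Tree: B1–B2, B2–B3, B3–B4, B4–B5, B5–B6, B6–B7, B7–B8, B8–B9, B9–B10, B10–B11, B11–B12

A tree decomposition must satisfy three properties: every vertex lies in some bag; for every edge, both endpoints lie together in some bag; and for every vertex, the bags containing it form a connected subtree. Here vertex 6 appears in no bag, so the decomposition is invalid.

No — vertex 6 appears in no bag.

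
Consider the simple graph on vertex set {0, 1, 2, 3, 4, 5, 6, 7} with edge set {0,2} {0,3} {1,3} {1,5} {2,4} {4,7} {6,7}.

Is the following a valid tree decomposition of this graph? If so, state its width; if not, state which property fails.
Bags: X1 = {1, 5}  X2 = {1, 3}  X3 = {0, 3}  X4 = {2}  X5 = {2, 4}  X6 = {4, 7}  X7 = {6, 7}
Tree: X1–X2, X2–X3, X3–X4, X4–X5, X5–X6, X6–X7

A tree decomposition must satisfy three properties: every vertex lies in some bag; for every edge, both endpoints lie together in some bag; and for every vertex, the bags containing it form a connected subtree. Here edge (0,2) lies in no bag, so the decomposition is invalid.

No — edge (0,2) lies in no bag.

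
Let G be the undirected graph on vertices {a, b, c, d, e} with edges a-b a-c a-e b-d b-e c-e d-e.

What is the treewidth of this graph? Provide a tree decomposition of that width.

Every bag has size at most 3, so the width is 3 − 1 = 2 and tw(G) ≤ 2. On the other hand G contains the 3-clique {b, d, e}. A clique must lie in a single bag of any decomposition, so no decomposition can have width below 2. The upper and lower bounds meet at 2, so that is the treewidth.

Treewidth 2.
Bags: B1 = {b, d, e}  B2 = {a, b, e}  B3 = {a, c, e}
Tree: B1–B2, B2–B3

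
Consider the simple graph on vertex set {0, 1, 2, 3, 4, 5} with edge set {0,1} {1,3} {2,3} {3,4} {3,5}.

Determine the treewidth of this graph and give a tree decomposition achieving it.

Each bag holds 2 vertices, so the decomposition has width 1, which upper-bounds the treewidth. G has an edge, so its treewidth is at least 1. Combining the bounds, tw(G) = 1.

Treewidth 1.
Bags: B1 = {3, 4}  B2 = {2, 3}  B3 = {3, 5}  B4 = {1, 3}  B5 = {0, 1}
Tree: B1–B2, B2–B3, B2–B4, B4–B5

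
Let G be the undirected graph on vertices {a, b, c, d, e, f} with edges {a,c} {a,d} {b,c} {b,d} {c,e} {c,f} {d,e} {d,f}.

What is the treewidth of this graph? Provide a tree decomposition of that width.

Every bag has size at most 3, so the width is 3 − 1 = 2 and tw(G) ≤ 2. For the lower bound, G contains the cycle f–c–a–d–f, so G is not a forest; only forests have treewidth ≤ 1, hence tw(G) ≥ 2. The upper and lower bounds meet at 2, so that is the treewidth.

Treewidth 2.
One optimal decomposition is:
Bags: B1 = {c, d, f}  B2 = {a, c, d}  B3 = {b, c, d}  B4 = {c, d, e}
Tree: B1–B2, B2–B3, B3–B4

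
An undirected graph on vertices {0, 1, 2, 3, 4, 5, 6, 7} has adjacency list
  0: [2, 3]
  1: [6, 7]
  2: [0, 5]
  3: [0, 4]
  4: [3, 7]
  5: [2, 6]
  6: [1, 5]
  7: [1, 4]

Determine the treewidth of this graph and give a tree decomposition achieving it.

The largest bag has 3 vertices, giving width 2; this decomposition certifies tw(G) ≤ 2. Since 7–4–3–0–2–5–6–1–7 is a cycle in G, G is not acyclic. Forests are exactly the graphs of treewidth ≤ 1, so tw(G) ≥ 2. Therefore the treewidth is 2.

Treewidth 2.
One optimal decomposition is:
Bags: B1 = {3, 4, 7}  B2 = {0, 3, 7}  B3 = {0, 2, 7}  B4 = {2, 5, 7}  B5 = {5, 6, 7}  B6 = {1, 6, 7}
Tree: B1–B2, B2–B3, B3–B4, B4–B5, B5–B6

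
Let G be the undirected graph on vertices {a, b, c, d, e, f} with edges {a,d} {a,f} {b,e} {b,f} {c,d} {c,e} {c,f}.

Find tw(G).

A width-2 tree decomposition is:
Bags: B1 = {b, e, f}  B2 = {c, e, f}  B3 = {a, c, f}  B4 = {a, c, d}
Tree: B1–B2, B2–B3, B3–B4
Every bag has size at most 3, so the width is 3 − 1 = 2 and tw(G) ≤ 2. The edges b–e–c–f–b form a cycle, so G is not a tree and its treewidth is at least 2. The upper and lower bounds meet at 2, so that is the treewidth.

2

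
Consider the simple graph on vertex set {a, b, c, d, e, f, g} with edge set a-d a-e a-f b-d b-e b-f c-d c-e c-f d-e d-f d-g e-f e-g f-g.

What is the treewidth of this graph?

A width-3 tree decomposition is:
Bags: B1 = {c, d, e, f}  B2 = {b, d, e, f}  B3 = {d, e, f, g}  B4 = {a, d, e, f}
Tree: B1–B2, B1–B3, B1–B4
Every bag has size at most 4, so the width is 4 − 1 = 3 and tw(G) ≤ 3. For the lower bound, the 4 vertices {d, e, f, g} are pairwise adjacent, and any tree decomposition puts a clique entirely inside one bag — forcing width ≥ 3. Hence tw(G) = 3 exactly.

3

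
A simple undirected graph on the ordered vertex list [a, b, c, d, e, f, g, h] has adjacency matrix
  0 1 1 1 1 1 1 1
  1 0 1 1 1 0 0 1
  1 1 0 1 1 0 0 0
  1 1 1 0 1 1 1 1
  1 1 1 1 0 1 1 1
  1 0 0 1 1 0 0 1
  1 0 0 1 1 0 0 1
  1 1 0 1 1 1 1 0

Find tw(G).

A width-4 tree decomposition is:
Bags: B1 = {a, d, e, f, h}  B2 = {a, b, d, e, h}  B3 = {a, b, c, d, e}  B4 = {a, d, e, g, h}
Tree: B1–B2, B2–B3, B2–B4
Each bag holds 5 vertices, so the decomposition has width 4, which upper-bounds the treewidth. On the other hand G contains the 5-clique {a, d, e, g, h}. A clique must lie in a single bag of any decomposition, so no decomposition can have width below 4. The upper and lower bounds meet at 4, so that is the treewidth.

4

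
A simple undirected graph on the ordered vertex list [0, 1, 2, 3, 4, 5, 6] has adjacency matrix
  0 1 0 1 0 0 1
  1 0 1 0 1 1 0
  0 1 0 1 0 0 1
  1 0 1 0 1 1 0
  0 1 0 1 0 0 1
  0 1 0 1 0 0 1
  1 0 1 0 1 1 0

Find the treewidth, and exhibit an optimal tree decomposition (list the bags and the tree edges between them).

Treewidth 3.
One optimal decomposition is:
Bags: B1 = {1, 3, 4, 6}  B2 = {1, 2, 3, 6}  B3 = {1, 3, 5, 6}  B4 = {0, 1, 3, 6}
Tree: B1–B2, B2–B3, B3–B4

Every bag has size at most 4, so the width is 4 − 1 = 3 and tw(G) ≤ 3. For the lower bound: the 4 vertex sets {1,4}, {2,3}, {6}, {5} are disjoint, each induces a connected subgraph, and every pair is joined by at least one edge of G. Contracting each set to a single vertex therefore yields K_{4} as a minor, and since treewidth is minor-monotone, tw(G) ≥ tw(K_{4}) = 3. The upper and lower bounds meet at 3, so that is the treewidth.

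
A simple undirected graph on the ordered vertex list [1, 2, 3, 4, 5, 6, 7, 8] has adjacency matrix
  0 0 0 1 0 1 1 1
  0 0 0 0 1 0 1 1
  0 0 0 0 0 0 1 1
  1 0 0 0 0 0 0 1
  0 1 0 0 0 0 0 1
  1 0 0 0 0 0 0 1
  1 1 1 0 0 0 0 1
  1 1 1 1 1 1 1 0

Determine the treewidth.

2

A width-2 tree decomposition is:
Bags: B1 = {1, 7, 8}  B2 = {2, 7, 8}  B3 = {2, 5, 8}  B4 = {1, 4, 8}  B5 = {1, 6, 8}  B6 = {3, 7, 8}
Tree: B1–B2, B2–B3, B1–B4, B1–B5, B1–B6
Every bag has size at most 3, so the width is 3 − 1 = 2 and tw(G) ≤ 2. Conversely, {1, 4, 8} is a clique of size 3, and the vertices of any clique must share a bag in every tree decomposition; so some bag has ≥ 3 vertices and tw(G) ≥ 2. Combining the bounds, tw(G) = 2.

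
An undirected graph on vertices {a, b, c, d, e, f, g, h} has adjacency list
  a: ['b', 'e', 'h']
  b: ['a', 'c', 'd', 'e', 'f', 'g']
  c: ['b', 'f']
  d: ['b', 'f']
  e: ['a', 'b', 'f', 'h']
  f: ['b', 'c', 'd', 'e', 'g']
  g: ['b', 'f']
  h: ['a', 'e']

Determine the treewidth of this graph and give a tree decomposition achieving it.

Treewidth 2.
One optimal decomposition is:
Bags: B1 = {b, f, g}  B2 = {b, e, f}  B3 = {a, b, e}  B4 = {a, e, h}  B5 = {b, c, f}  B6 = {b, d, f}
Tree: B1–B2, B2–B3, B3–B4, B1–B5, B5–B6

Every bag has size at most 3, so the width is 3 − 1 = 2 and tw(G) ≤ 2. For the lower bound, the 3 vertices {a, e, h} are pairwise adjacent, and any tree decomposition puts a clique entirely inside one bag — forcing width ≥ 2. The upper and lower bounds meet at 2, so that is the treewidth.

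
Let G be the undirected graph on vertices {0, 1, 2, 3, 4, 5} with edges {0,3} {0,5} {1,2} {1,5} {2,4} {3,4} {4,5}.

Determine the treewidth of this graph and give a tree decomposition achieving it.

Each bag holds 3 vertices, so the decomposition has width 2, which upper-bounds the treewidth. Since 3–0–5–4–3 is a cycle in G, G is not acyclic. Forests are exactly the graphs of treewidth ≤ 1, so tw(G) ≥ 2. Therefore the treewidth is 2.

Treewidth 2.
Bags: B1 = {0, 3, 4}  B2 = {0, 4, 5}  B3 = {2, 4, 5}  B4 = {1, 2, 5}
Tree: B1–B2, B2–B3, B3–B4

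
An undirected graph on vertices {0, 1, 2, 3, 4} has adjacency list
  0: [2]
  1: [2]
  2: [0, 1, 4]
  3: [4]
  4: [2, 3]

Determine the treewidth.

A width-1 tree decomposition is:
Bags: B1 = {3, 4}  B2 = {2, 4}  B3 = {0, 2}  B4 = {1, 2}
Tree: B1–B2, B2–B3, B3–B4
The largest bag has 2 vertices, giving width 1; this decomposition certifies tw(G) ≤ 1. Any graph with an edge has treewidth ≥ 1, and G has the edge 3–4. Combining the bounds, tw(G) = 1.

1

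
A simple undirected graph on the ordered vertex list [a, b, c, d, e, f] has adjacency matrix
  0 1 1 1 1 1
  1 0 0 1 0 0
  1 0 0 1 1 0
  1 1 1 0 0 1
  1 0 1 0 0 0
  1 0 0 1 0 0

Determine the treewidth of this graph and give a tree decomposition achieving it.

Each bag holds 3 vertices, so the decomposition has width 2, which upper-bounds the treewidth. Conversely, {a, c, d} is a clique of size 3, and the vertices of any clique must share a bag in every tree decomposition; so some bag has ≥ 3 vertices and tw(G) ≥ 2. Combining the bounds, tw(G) = 2.

Treewidth 2.
One such decomposition:
Bags: B1 = {a, d, f}  B2 = {a, c, d}  B3 = {a, b, d}  B4 = {a, c, e}
Tree: B1–B2, B2–B3, B2–B4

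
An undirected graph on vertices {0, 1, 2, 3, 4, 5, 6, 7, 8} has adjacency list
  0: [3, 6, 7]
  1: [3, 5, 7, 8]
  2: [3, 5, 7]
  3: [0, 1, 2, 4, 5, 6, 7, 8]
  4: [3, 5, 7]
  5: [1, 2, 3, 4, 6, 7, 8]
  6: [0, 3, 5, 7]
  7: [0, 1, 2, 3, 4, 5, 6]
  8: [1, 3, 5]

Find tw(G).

3

A width-3 tree decomposition is:
Bags: B1 = {3, 5, 6, 7}  B2 = {2, 3, 5, 7}  B3 = {1, 3, 5, 7}  B4 = {0, 3, 6, 7}  B5 = {3, 4, 5, 7}  B6 = {1, 3, 5, 8}
Tree: B1–B2, B2–B3, B1–B4, B1–B5, B3–B6
The largest bag has 4 vertices, giving width 3; this decomposition certifies tw(G) ≤ 3. On the other hand G contains the 4-clique {0, 3, 6, 7}. A clique must lie in a single bag of any decomposition, so no decomposition can have width below 3. Combining the bounds, tw(G) = 3.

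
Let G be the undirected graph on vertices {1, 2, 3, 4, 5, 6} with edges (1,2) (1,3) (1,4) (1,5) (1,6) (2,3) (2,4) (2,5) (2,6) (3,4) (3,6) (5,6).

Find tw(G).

3

A width-3 tree decomposition is:
Bags: B1 = {1, 2, 5, 6}  B2 = {1, 2, 3, 6}  B3 = {1, 2, 3, 4}
Tree: B1–B2, B2–B3
The largest bag has 4 vertices, giving width 3; this decomposition certifies tw(G) ≤ 3. Conversely, {1, 2, 3, 4} is a clique of size 4, and the vertices of any clique must share a bag in every tree decomposition; so some bag has ≥ 4 vertices and tw(G) ≥ 3. The upper and lower bounds meet at 3, so that is the treewidth.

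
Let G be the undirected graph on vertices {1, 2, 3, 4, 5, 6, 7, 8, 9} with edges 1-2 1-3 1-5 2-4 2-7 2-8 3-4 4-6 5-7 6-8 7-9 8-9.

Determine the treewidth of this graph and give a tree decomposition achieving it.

Every bag has size at most 4, so the width is 4 − 1 = 3 and tw(G) ≤ 3. For the lower bound: the 4 vertex sets {1,3,5}, {7}, {2}, {4,6,8,9} are disjoint, each induces a connected subgraph, and every pair is joined by at least one edge of G. Contracting each set to a single vertex therefore yields K_{4} as a minor, and since treewidth is minor-monotone, tw(G) ≥ tw(K_{4}) = 3. Therefore the treewidth is 3.

Treewidth 3.
One optimal decomposition is:
Bags: B1 = {1, 3, 5, 7}  B2 = {1, 2, 3, 7}  B3 = {2, 3, 4, 7}  B4 = {2, 4, 7, 9}  B5 = {2, 4, 8, 9}  B6 = {4, 6, 8, 9}
Tree: B1–B2, B2–B3, B3–B4, B4–B5, B5–B6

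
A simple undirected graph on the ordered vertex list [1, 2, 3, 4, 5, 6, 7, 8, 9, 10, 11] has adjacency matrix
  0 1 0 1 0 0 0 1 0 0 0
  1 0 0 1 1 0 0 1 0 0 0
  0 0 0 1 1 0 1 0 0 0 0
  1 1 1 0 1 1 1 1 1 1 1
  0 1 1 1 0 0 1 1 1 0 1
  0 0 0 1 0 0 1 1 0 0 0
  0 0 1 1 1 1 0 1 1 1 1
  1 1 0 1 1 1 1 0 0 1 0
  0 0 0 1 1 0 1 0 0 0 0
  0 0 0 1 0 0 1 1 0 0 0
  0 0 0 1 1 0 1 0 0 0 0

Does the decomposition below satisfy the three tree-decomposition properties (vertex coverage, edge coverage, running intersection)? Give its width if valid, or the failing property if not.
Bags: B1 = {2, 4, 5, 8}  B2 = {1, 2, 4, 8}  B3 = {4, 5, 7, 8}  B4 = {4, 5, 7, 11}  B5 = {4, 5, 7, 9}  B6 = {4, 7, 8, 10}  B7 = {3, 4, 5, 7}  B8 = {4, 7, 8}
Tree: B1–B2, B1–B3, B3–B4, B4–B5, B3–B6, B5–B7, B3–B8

A tree decomposition must satisfy three properties: every vertex lies in some bag; for every edge, both endpoints lie together in some bag; and for every vertex, the bags containing it form a connected subtree. Here vertex 6 appears in no bag, so the decomposition is invalid.

No — vertex 6 appears in no bag.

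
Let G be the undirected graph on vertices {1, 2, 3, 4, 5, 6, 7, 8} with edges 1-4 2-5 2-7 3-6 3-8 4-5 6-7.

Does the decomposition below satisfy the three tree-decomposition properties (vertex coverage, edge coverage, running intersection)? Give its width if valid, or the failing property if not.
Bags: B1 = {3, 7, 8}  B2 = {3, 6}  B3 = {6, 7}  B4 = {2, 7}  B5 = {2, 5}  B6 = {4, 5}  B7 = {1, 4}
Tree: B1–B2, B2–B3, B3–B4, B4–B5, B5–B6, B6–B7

A tree decomposition must satisfy three properties: every vertex lies in some bag; for every edge, both endpoints lie together in some bag; and for every vertex, the bags containing it form a connected subtree. Here bags containing vertex 7 are not connected in the tree, so the decomposition is invalid.

No — bags containing vertex 7 are not connected in the tree.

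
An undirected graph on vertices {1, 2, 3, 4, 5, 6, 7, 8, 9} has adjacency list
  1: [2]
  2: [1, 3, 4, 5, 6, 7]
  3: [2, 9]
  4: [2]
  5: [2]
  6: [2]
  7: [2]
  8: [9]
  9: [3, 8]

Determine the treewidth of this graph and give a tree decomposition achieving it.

Treewidth 1.
Bags: B1 = {2, 5}  B2 = {2, 3}  B3 = {2, 7}  B4 = {2, 4}  B5 = {1, 2}  B6 = {3, 9}  B7 = {2, 6}  B8 = {8, 9}
Tree: B1–B2, B2–B3, B3–B4, B3–B5, B2–B6, B4–B7, B6–B8

Every bag has size at most 2, so the width is 2 − 1 = 1 and tw(G) ≤ 1. Any graph with an edge has treewidth ≥ 1, and G has the edge 2–5. Hence tw(G) = 1 exactly.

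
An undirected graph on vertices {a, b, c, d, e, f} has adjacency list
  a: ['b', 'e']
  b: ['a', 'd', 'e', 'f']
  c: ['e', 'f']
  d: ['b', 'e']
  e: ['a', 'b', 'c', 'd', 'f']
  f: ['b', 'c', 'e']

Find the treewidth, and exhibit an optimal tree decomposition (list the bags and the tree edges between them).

Every bag has size at most 3, so the width is 3 − 1 = 2 and tw(G) ≤ 2. On the other hand G contains the 3-clique {c, e, f}. A clique must lie in a single bag of any decomposition, so no decomposition can have width below 2. The upper and lower bounds meet at 2, so that is the treewidth.

Treewidth 2.
Bags: B1 = {b, d, e}  B2 = {b, e, f}  B3 = {c, e, f}  B4 = {a, b, e}
Tree: B1–B2, B2–B3, B1–B4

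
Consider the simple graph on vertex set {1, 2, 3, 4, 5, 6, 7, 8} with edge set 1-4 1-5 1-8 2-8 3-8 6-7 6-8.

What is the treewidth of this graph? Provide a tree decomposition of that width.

The largest bag has 2 vertices, giving width 1; this decomposition certifies tw(G) ≤ 1. G has an edge, so its treewidth is at least 1. Therefore the treewidth is 1.

Treewidth 1.
Bags: B1 = {1, 8}  B2 = {6, 8}  B3 = {3, 8}  B4 = {1, 4}  B5 = {6, 7}  B6 = {1, 5}  B7 = {2, 8}
Tree: B1–B2, B2–B3, B1–B4, B2–B5, B1–B6, B1–B7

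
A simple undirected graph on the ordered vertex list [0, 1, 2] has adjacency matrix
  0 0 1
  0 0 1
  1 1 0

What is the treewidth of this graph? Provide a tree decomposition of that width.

Every bag has size at most 2, so the width is 2 − 1 = 1 and tw(G) ≤ 1. G has an edge, so its treewidth is at least 1. Hence tw(G) = 1 exactly.

Treewidth 1.
One such decomposition:
Bags: B1 = {0, 2}  B2 = {1, 2}
Tree: B1–B2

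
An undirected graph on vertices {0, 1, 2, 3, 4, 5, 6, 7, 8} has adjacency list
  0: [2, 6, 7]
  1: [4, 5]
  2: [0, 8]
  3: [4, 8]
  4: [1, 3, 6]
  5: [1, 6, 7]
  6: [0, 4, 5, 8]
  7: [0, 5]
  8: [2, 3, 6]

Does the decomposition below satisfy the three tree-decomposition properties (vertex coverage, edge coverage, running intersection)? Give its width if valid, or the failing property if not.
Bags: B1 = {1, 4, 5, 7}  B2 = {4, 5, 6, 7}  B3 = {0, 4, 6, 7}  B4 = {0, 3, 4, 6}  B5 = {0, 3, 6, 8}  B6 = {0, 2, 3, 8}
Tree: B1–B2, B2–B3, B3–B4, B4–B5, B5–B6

Yes; width 3.

Checking the three conditions: (i) the bags cover all of {0, 1, 2, 3, 4, 5, 6, 7, 8}; (ii) for each edge, some bag contains both endpoints; (iii) the bags containing any fixed vertex form a subtree. All hold, so the decomposition is valid with width 4 − 1 = 3.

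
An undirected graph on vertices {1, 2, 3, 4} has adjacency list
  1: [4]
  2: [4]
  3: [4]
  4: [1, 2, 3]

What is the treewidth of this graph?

A width-1 tree decomposition is:
Bags: B1 = {1, 4}  B2 = {3, 4}  B3 = {2, 4}
Tree: B1–B2, B2–B3
The largest bag has 2 vertices, giving width 1; this decomposition certifies tw(G) ≤ 1. Any graph with an edge has treewidth ≥ 1, and G has the edge 1–4. Combining the bounds, tw(G) = 1.

1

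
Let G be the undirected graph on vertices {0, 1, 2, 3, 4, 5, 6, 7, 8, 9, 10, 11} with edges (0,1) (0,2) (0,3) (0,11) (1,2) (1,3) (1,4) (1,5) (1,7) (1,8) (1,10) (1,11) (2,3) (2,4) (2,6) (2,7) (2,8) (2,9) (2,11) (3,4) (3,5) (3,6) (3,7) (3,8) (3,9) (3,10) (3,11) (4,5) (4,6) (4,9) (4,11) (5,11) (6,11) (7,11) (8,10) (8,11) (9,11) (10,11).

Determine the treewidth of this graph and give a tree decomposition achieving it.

Treewidth 4.
Bags: B1 = {2, 3, 4, 6, 11}  B2 = {1, 2, 3, 4, 11}  B3 = {1, 2, 3, 8, 11}  B4 = {0, 1, 2, 3, 11}  B5 = {2, 3, 4, 9, 11}  B6 = {1, 2, 3, 7, 11}  B7 = {1, 3, 4, 5, 11}  B8 = {1, 3, 8, 10, 11}
Tree: B1–B2, B2–B3, B2–B4, B2–B5, B2–B6, B2–B7, B3–B8

Every bag has size at most 5, so the width is 5 − 1 = 4 and tw(G) ≤ 4. For the lower bound, the 5 vertices {0, 1, 2, 3, 11} are pairwise adjacent, and any tree decomposition puts a clique entirely inside one bag — forcing width ≥ 4. Hence tw(G) = 4 exactly.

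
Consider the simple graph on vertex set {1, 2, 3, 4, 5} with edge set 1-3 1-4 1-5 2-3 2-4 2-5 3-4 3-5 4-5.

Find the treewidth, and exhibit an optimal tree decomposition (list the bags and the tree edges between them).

Treewidth 3.
One optimal decomposition is:
Bags: B1 = {2, 3, 4, 5}  B2 = {1, 3, 4, 5}
Tree: B1–B2

The largest bag has 4 vertices, giving width 3; this decomposition certifies tw(G) ≤ 3. Conversely, {1, 3, 4, 5} is a clique of size 4, and the vertices of any clique must share a bag in every tree decomposition; so some bag has ≥ 4 vertices and tw(G) ≥ 3. Hence tw(G) = 3 exactly.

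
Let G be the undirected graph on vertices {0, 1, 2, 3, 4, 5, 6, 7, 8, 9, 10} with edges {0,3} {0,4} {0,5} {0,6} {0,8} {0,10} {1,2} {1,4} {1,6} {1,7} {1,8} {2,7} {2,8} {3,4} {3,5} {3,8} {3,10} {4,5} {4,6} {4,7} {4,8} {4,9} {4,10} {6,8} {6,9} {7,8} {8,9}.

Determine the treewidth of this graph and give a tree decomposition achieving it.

Each bag holds 4 vertices, so the decomposition has width 3, which upper-bounds the treewidth. On the other hand G contains the 4-clique {1, 2, 7, 8}. A clique must lie in a single bag of any decomposition, so no decomposition can have width below 3. Therefore the treewidth is 3.

Treewidth 3.
Bags: B1 = {1, 4, 7, 8}  B2 = {1, 4, 6, 8}  B3 = {0, 4, 6, 8}  B4 = {0, 3, 4, 8}  B5 = {1, 2, 7, 8}  B6 = {0, 3, 4, 5}  B7 = {4, 6, 8, 9}  B8 = {0, 3, 4, 10}
Tree: B1–B2, B2–B3, B3–B4, B1–B5, B4–B6, B2–B7, B4–B8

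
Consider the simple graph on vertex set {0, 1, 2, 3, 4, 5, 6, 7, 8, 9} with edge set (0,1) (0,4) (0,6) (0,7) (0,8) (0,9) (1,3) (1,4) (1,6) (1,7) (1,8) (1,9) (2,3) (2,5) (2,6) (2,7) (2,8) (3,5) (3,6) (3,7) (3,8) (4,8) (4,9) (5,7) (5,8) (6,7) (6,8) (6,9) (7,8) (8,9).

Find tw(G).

A width-4 tree decomposition is:
Bags: B1 = {1, 3, 6, 7, 8}  B2 = {0, 1, 6, 7, 8}  B3 = {0, 1, 6, 8, 9}  B4 = {2, 3, 6, 7, 8}  B5 = {0, 1, 4, 8, 9}  B6 = {2, 3, 5, 7, 8}
Tree: B1–B2, B2–B3, B1–B4, B3–B5, B4–B6
Every bag has size at most 5, so the width is 5 − 1 = 4 and tw(G) ≤ 4. For the lower bound, the 5 vertices {0, 1, 4, 8, 9} are pairwise adjacent, and any tree decomposition puts a clique entirely inside one bag — forcing width ≥ 4. Combining the bounds, tw(G) = 4.

4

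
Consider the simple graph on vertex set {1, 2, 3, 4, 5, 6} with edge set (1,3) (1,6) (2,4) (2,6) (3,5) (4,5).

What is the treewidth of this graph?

2

A width-2 tree decomposition is:
Bags: B1 = {3, 4, 5}  B2 = {2, 3, 4}  B3 = {2, 3, 6}  B4 = {1, 3, 6}
Tree: B1–B2, B2–B3, B3–B4
Each bag holds 3 vertices, so the decomposition has width 2, which upper-bounds the treewidth. The edges 3–5–4–2–6–1–3 form a cycle, so G is not a tree and its treewidth is at least 2. Therefore the treewidth is 2.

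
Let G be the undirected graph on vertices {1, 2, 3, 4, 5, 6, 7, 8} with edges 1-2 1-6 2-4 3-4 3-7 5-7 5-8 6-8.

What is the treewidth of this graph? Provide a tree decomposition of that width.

Treewidth 2.
One such decomposition:
Bags: B1 = {1, 2, 4}  B2 = {1, 3, 4}  B3 = {1, 3, 7}  B4 = {1, 5, 7}  B5 = {1, 5, 8}  B6 = {1, 6, 8}
Tree: B1–B2, B2–B3, B3–B4, B4–B5, B5–B6

Each bag holds 3 vertices, so the decomposition has width 2, which upper-bounds the treewidth. For the lower bound, G contains the cycle 1–2–4–3–7–5–8–6–1, so G is not a forest; only forests have treewidth ≤ 1, hence tw(G) ≥ 2. The upper and lower bounds meet at 2, so that is the treewidth.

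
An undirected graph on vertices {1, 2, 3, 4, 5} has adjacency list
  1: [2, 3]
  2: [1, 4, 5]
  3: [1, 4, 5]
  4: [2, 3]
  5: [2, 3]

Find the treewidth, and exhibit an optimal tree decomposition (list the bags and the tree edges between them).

Treewidth 2.
Bags: B1 = {1, 2, 3}  B2 = {2, 3, 5}  B3 = {2, 3, 4}
Tree: B1–B2, B2–B3

Every bag has size at most 3, so the width is 3 − 1 = 2 and tw(G) ≤ 2. The edges 1–2–5–3–1 form a cycle, so G is not a tree and its treewidth is at least 2. Combining the bounds, tw(G) = 2.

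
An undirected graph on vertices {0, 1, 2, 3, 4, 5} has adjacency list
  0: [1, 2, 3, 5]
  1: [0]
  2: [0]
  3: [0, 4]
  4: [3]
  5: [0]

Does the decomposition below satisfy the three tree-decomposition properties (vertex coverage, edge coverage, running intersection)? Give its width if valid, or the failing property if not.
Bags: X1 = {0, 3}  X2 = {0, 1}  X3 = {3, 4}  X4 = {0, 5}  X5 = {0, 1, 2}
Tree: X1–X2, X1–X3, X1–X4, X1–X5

No — bags containing vertex 1 are not connected in the tree.

A tree decomposition must satisfy three properties: every vertex lies in some bag; for every edge, both endpoints lie together in some bag; and for every vertex, the bags containing it form a connected subtree. Here bags containing vertex 1 are not connected in the tree, so the decomposition is invalid.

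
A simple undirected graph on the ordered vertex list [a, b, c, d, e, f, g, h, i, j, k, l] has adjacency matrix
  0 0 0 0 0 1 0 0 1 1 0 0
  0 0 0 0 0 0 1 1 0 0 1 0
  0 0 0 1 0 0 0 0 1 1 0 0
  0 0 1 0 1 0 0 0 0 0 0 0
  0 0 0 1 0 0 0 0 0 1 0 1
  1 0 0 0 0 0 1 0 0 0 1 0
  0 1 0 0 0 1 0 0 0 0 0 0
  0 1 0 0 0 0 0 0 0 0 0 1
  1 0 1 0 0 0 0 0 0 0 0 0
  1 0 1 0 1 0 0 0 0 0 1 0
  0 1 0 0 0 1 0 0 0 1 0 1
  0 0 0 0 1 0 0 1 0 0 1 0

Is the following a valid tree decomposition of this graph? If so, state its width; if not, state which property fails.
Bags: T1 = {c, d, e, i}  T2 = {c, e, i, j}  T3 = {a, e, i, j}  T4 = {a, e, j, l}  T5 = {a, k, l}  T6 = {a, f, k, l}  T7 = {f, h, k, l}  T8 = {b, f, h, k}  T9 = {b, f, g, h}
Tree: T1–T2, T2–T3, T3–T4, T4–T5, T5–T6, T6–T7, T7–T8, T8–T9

No — edge (j,k) lies in no bag.

A tree decomposition must satisfy three properties: every vertex lies in some bag; for every edge, both endpoints lie together in some bag; and for every vertex, the bags containing it form a connected subtree. Here edge (j,k) lies in no bag, so the decomposition is invalid.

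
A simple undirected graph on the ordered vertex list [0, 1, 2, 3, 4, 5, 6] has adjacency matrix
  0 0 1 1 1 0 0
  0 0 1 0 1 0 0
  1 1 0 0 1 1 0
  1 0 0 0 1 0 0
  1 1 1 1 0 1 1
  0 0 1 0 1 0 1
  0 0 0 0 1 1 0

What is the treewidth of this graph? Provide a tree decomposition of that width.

Each bag holds 3 vertices, so the decomposition has width 2, which upper-bounds the treewidth. On the other hand G contains the 3-clique {0, 2, 4}. A clique must lie in a single bag of any decomposition, so no decomposition can have width below 2. Therefore the treewidth is 2.

Treewidth 2.
One optimal decomposition is:
Bags: B1 = {0, 3, 4}  B2 = {0, 2, 4}  B3 = {2, 4, 5}  B4 = {4, 5, 6}  B5 = {1, 2, 4}
Tree: B1–B2, B2–B3, B3–B4, B3–B5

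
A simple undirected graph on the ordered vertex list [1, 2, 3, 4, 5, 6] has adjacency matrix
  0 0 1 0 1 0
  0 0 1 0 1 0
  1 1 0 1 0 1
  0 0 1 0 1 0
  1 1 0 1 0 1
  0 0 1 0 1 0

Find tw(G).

A width-2 tree decomposition is:
Bags: B1 = {1, 3, 5}  B2 = {2, 3, 5}  B3 = {3, 4, 5}  B4 = {3, 5, 6}
Tree: B1–B2, B2–B3, B3–B4
Each bag holds 3 vertices, so the decomposition has width 2, which upper-bounds the treewidth. The edges 3–1–5–2–3 form a cycle, so G is not a tree and its treewidth is at least 2. Combining the bounds, tw(G) = 2.

2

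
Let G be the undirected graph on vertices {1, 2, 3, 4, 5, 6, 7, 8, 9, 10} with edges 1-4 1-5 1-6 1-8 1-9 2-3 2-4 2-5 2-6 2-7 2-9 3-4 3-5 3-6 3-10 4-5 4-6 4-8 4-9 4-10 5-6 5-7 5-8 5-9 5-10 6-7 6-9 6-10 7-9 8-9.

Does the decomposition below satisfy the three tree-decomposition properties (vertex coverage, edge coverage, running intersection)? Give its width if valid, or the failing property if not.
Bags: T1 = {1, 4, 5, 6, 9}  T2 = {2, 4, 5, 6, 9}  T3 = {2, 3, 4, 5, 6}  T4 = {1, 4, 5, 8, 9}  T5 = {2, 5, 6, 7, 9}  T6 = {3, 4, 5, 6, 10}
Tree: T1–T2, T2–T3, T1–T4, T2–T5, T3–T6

Yes; width 4.

Every vertex of G appears in some bag (union = {1, 2, 3, 4, 5, 6, 7, 8, 9, 10}); every edge is covered by a bag; and for each vertex v the set of bags containing v is connected in the bag tree. The decomposition is therefore valid. The largest bag has 5 vertices, so the width is 4.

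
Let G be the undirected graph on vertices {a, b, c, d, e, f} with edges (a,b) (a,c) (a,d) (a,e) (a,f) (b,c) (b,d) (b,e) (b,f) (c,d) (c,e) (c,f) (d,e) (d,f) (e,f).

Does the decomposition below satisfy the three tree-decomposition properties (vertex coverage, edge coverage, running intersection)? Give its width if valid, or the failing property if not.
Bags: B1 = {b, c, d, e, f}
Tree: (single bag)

No — vertex a appears in no bag.

A tree decomposition must satisfy three properties: every vertex lies in some bag; for every edge, both endpoints lie together in some bag; and for every vertex, the bags containing it form a connected subtree. Here vertex a appears in no bag, so the decomposition is invalid.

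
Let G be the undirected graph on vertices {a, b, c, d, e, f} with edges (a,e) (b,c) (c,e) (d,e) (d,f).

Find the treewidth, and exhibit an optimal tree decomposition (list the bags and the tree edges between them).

Every bag has size at most 2, so the width is 2 − 1 = 1 and tw(G) ≤ 1. Any graph with an edge has treewidth ≥ 1, and G has the edge e–a. Therefore the treewidth is 1.

Treewidth 1.
One optimal decomposition is:
Bags: B1 = {a, e}  B2 = {c, e}  B3 = {b, c}  B4 = {d, e}  B5 = {d, f}
Tree: B1–B2, B2–B3, B2–B4, B4–B5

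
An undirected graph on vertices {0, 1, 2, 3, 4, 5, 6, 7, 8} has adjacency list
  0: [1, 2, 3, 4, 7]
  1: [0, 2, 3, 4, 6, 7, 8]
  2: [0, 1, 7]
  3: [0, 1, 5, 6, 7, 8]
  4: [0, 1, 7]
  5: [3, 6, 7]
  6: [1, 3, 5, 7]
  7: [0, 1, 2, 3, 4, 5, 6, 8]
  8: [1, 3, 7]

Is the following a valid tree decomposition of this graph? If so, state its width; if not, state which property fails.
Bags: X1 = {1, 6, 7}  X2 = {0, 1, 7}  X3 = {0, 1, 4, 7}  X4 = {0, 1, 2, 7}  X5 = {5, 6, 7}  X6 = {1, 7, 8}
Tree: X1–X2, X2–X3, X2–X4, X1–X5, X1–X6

A tree decomposition must satisfy three properties: every vertex lies in some bag; for every edge, both endpoints lie together in some bag; and for every vertex, the bags containing it form a connected subtree. Here vertex 3 appears in no bag, so the decomposition is invalid.

No — vertex 3 appears in no bag.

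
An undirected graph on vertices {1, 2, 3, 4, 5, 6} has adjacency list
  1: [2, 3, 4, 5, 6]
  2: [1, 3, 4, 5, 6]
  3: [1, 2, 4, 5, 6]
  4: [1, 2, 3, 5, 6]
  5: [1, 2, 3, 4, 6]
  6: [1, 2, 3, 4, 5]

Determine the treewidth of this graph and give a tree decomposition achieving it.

With just one bag of size 6, the width is 6 − 1 = 5, so tw(G) ≤ 5. On the other hand G contains the 6-clique {1, 2, 3, 4, 5, 6}. A clique must lie in a single bag of any decomposition, so no decomposition can have width below 5. Hence tw(G) = 5 exactly.

Treewidth 5.
One such decomposition:
Bags: B1 = {1, 2, 3, 4, 5, 6}
Tree: (single bag)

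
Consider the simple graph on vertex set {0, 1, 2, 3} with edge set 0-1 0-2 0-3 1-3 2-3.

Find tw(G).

A width-2 tree decomposition is:
Bags: B1 = {0, 2, 3}  B2 = {0, 1, 3}
Tree: B1–B2
The largest bag has 3 vertices, giving width 2; this decomposition certifies tw(G) ≤ 2. On the other hand G contains the 3-clique {0, 1, 3}. A clique must lie in a single bag of any decomposition, so no decomposition can have width below 2. Combining the bounds, tw(G) = 2.

2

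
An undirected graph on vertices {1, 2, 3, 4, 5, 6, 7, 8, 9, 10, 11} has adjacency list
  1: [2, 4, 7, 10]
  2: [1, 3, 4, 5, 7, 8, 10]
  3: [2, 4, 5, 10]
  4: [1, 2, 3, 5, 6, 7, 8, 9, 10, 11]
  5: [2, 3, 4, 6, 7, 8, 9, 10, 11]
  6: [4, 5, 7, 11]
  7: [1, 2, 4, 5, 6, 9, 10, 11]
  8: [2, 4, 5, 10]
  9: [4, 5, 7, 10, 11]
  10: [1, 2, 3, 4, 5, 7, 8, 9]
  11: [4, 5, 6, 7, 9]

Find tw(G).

A width-4 tree decomposition is:
Bags: B1 = {2, 4, 5, 7, 10}  B2 = {2, 3, 4, 5, 10}  B3 = {1, 2, 4, 7, 10}  B4 = {2, 4, 5, 8, 10}  B5 = {4, 5, 7, 9, 10}  B6 = {4, 5, 7, 9, 11}  B7 = {4, 5, 6, 7, 11}
Tree: B1–B2, B1–B3, B1–B4, B1–B5, B5–B6, B6–B7
Each bag holds 5 vertices, so the decomposition has width 4, which upper-bounds the treewidth. For the lower bound, the 5 vertices {1, 2, 4, 7, 10} are pairwise adjacent, and any tree decomposition puts a clique entirely inside one bag — forcing width ≥ 4. Hence tw(G) = 4 exactly.

4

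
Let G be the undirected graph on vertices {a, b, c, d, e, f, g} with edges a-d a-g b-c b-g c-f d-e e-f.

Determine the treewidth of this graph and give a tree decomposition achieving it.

Every bag has size at most 3, so the width is 3 − 1 = 2 and tw(G) ≤ 2. Since c–f–e–d–a–g–b–c is a cycle in G, G is not acyclic. Forests are exactly the graphs of treewidth ≤ 1, so tw(G) ≥ 2. Combining the bounds, tw(G) = 2.

Treewidth 2.
One such decomposition:
Bags: B1 = {c, e, f}  B2 = {c, d, e}  B3 = {a, c, d}  B4 = {a, c, g}  B5 = {b, c, g}
Tree: B1–B2, B2–B3, B3–B4, B4–B5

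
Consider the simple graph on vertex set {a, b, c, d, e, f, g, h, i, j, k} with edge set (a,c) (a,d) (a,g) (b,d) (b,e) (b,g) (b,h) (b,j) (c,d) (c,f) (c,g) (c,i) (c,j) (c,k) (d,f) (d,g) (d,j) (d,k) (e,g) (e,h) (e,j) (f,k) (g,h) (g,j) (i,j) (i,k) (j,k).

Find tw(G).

A width-3 tree decomposition is:
Bags: B1 = {b, d, g, j}  B2 = {c, d, g, j}  B3 = {a, c, d, g}  B4 = {c, d, j, k}  B5 = {c, i, j, k}  B6 = {b, e, g, j}  B7 = {b, e, g, h}  B8 = {c, d, f, k}
Tree: B1–B2, B2–B3, B2–B4, B4–B5, B1–B6, B6–B7, B4–B8
The largest bag has 4 vertices, giving width 3; this decomposition certifies tw(G) ≤ 3. Conversely, {c, d, g, j} is a clique of size 4, and the vertices of any clique must share a bag in every tree decomposition; so some bag has ≥ 4 vertices and tw(G) ≥ 3. The upper and lower bounds meet at 3, so that is the treewidth.

3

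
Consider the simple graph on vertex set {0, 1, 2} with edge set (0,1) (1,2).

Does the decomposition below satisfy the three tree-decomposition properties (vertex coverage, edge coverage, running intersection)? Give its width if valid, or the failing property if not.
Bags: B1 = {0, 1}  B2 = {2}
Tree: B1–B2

A tree decomposition must satisfy three properties: every vertex lies in some bag; for every edge, both endpoints lie together in some bag; and for every vertex, the bags containing it form a connected subtree. Here edge (1,2) lies in no bag, so the decomposition is invalid.

No — edge (1,2) lies in no bag.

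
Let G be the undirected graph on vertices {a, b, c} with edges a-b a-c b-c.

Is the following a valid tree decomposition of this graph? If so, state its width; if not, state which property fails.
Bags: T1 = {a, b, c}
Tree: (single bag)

Vertex coverage: the bags together contain {a, b, c}, the full vertex set. Edge coverage: each edge of G has both endpoints in at least one bag. Running intersection: for every vertex, the bags containing it form a connected subtree. All three properties hold, so this is a valid tree decomposition of width max|bag| − 1 = 2, and hence tw(G) ≤ 2.

Yes; width 2.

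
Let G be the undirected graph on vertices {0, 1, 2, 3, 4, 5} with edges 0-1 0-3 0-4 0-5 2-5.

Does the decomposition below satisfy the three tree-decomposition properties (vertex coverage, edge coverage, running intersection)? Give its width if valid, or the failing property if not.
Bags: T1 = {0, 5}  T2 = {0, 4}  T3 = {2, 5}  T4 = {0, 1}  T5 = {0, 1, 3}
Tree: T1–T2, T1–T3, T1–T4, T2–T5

A tree decomposition must satisfy three properties: every vertex lies in some bag; for every edge, both endpoints lie together in some bag; and for every vertex, the bags containing it form a connected subtree. Here bags containing vertex 1 are not connected in the tree, so the decomposition is invalid.

No — bags containing vertex 1 are not connected in the tree.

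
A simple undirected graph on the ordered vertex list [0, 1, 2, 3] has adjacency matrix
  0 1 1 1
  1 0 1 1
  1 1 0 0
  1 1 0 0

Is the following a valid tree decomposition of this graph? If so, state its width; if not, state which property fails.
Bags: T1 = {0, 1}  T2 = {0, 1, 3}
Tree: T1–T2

No — vertex 2 appears in no bag.

A tree decomposition must satisfy three properties: every vertex lies in some bag; for every edge, both endpoints lie together in some bag; and for every vertex, the bags containing it form a connected subtree. Here vertex 2 appears in no bag, so the decomposition is invalid.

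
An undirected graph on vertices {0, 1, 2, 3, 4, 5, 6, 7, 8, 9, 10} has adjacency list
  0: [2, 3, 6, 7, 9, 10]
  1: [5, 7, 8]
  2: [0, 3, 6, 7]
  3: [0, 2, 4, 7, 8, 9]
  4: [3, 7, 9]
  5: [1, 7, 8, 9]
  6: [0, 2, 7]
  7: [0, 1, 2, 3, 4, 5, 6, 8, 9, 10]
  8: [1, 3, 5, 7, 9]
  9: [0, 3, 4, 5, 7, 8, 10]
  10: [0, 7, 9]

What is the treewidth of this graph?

A width-3 tree decomposition is:
Bags: B1 = {3, 7, 8, 9}  B2 = {0, 3, 7, 9}  B3 = {5, 7, 8, 9}  B4 = {1, 5, 7, 8}  B5 = {0, 2, 3, 7}  B6 = {0, 7, 9, 10}  B7 = {3, 4, 7, 9}  B8 = {0, 2, 6, 7}
Tree: B1–B2, B1–B3, B3–B4, B2–B5, B2–B6, B1–B7, B5–B8
Each bag holds 4 vertices, so the decomposition has width 3, which upper-bounds the treewidth. On the other hand G contains the 4-clique {1, 5, 7, 8}. A clique must lie in a single bag of any decomposition, so no decomposition can have width below 3. Combining the bounds, tw(G) = 3.

3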